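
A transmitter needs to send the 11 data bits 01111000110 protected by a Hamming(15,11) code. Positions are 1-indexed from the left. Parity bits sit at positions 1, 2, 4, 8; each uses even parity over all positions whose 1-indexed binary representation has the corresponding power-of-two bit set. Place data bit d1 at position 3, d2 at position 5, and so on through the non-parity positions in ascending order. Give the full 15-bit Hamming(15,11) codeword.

Place data bits at non-power-of-two positions: b3=0, b5=1, b6=1, b7=1, b9=1, b10=0, b11=0, b12=0, b13=1, b14=1, b15=0.
p1 = XOR of data positions {3,5,7,9,11,13,15} = 0⊕1⊕1⊕1⊕0⊕1⊕0 = 0
p2 = XOR of data positions {3,6,7,10,11,14,15} = 0⊕1⊕1⊕0⊕0⊕1⊕0 = 1
p4 = XOR of data positions {5,6,7,12,13,14,15} = 1⊕1⊕1⊕0⊕1⊕1⊕0 = 1
p8 = XOR of data positions {9,10,11,12,13,14,15} = 1⊕0⊕0⊕0⊕1⊕1⊕0 = 1
Codeword b1..b15 = 010111111000110

010111111000110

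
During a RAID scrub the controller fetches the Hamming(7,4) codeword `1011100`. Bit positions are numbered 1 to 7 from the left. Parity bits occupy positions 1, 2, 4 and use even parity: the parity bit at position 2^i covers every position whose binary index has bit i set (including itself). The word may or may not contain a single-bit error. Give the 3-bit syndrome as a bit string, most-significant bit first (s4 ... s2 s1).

011

s1: b1⊕b3⊕b5⊕b7 = 1⊕1⊕1⊕0 = 1
s2: b2⊕b3⊕b6⊕b7 = 0⊕1⊕0⊕0 = 1
s4: b4⊕b5⊕b6⊕b7 = 1⊕1⊕0⊕0 = 0
Syndrome (s4...s1) = 011 → position 3.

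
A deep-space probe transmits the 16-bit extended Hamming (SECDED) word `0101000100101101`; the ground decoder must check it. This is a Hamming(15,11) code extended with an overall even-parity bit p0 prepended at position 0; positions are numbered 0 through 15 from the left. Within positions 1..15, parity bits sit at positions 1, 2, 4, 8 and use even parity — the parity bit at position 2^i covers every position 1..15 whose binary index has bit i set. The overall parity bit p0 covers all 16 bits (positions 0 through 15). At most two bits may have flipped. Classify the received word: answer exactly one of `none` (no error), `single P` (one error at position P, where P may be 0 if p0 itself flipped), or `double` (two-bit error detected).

single 1

s1: b1⊕b3⊕b5⊕b7⊕b9⊕b11⊕b13⊕b15 = 1⊕1⊕0⊕1⊕0⊕0⊕1⊕1 = 1
s2: b2⊕b3⊕b6⊕b7⊕b10⊕b11⊕b14⊕b15 = 0⊕1⊕0⊕1⊕1⊕0⊕0⊕1 = 0
s4: b4⊕b5⊕b6⊕b7⊕b12⊕b13⊕b14⊕b15 = 0⊕0⊕0⊕1⊕1⊕1⊕0⊕1 = 0
s8: b8⊕b9⊕b10⊕b11⊕b12⊕b13⊕b14⊕b15 = 0⊕0⊕1⊕0⊕1⊕1⊕0⊕1 = 0
Syndrome (s8...s1) = 0001 → position 1.
Overall parity (XOR of all 16 bits, including p0): 0⊕1⊕0⊕1⊕0⊕0⊕0⊕1⊕0⊕0⊕1⊕0⊕1⊕1⊕0⊕1 = 1
Overall=1, syndrome position=1 → single-bit error at position 1.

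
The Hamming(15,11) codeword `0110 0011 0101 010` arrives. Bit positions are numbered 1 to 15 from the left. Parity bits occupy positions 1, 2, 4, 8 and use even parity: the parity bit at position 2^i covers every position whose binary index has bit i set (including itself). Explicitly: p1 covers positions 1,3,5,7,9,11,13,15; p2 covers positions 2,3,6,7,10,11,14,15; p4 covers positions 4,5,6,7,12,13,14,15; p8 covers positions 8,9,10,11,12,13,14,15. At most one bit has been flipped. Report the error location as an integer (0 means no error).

6

s1: b1⊕b3⊕b5⊕b7⊕b9⊕b11⊕b13⊕b15 = 0⊕1⊕0⊕1⊕0⊕0⊕0⊕0 = 0
s2: b2⊕b3⊕b6⊕b7⊕b10⊕b11⊕b14⊕b15 = 1⊕1⊕0⊕1⊕1⊕0⊕1⊕0 = 1
s4: b4⊕b5⊕b6⊕b7⊕b12⊕b13⊕b14⊕b15 = 0⊕0⊕0⊕1⊕1⊕0⊕1⊕0 = 1
s8: b8⊕b9⊕b10⊕b11⊕b12⊕b13⊕b14⊕b15 = 1⊕0⊕1⊕0⊕1⊕0⊕1⊕0 = 0
Syndrome (s8...s1) = 0110 → position 6.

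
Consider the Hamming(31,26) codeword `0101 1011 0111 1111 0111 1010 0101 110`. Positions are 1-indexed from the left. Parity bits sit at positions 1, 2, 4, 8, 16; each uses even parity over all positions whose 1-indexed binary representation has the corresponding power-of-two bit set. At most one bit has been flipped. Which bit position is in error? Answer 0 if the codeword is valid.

s1: b1⊕b3⊕b5⊕b7⊕b9⊕b11⊕b13⊕b15⊕b17⊕b19⊕b21⊕b23⊕b25⊕b27⊕b29⊕b31 = 0⊕0⊕1⊕1⊕0⊕1⊕1⊕1⊕0⊕1⊕1⊕1⊕0⊕0⊕1⊕0 = 1
s2: b2⊕b3⊕b6⊕b7⊕b10⊕b11⊕b14⊕b15⊕b18⊕b19⊕b22⊕b23⊕b26⊕b27⊕b30⊕b31 = 1⊕0⊕0⊕1⊕1⊕1⊕1⊕1⊕1⊕1⊕0⊕1⊕1⊕0⊕1⊕0 = 1
s4: b4⊕b5⊕b6⊕b7⊕b12⊕b13⊕b14⊕b15⊕b20⊕b21⊕b22⊕b23⊕b28⊕b29⊕b30⊕b31 = 1⊕1⊕0⊕1⊕1⊕1⊕1⊕1⊕1⊕1⊕0⊕1⊕1⊕1⊕1⊕0 = 1
s8: b8⊕b9⊕b10⊕b11⊕b12⊕b13⊕b14⊕b15⊕b24⊕b25⊕b26⊕b27⊕b28⊕b29⊕b30⊕b31 = 1⊕0⊕1⊕1⊕1⊕1⊕1⊕1⊕0⊕0⊕1⊕0⊕1⊕1⊕1⊕0 = 1
s16: b16⊕b17⊕b18⊕b19⊕b20⊕b21⊕b22⊕b23⊕b24⊕b25⊕b26⊕b27⊕b28⊕b29⊕b30⊕b31 = 1⊕0⊕1⊕1⊕1⊕1⊕0⊕1⊕0⊕0⊕1⊕0⊕1⊕1⊕1⊕0 = 0
Syndrome (s16...s1) = 01111 → position 15.

15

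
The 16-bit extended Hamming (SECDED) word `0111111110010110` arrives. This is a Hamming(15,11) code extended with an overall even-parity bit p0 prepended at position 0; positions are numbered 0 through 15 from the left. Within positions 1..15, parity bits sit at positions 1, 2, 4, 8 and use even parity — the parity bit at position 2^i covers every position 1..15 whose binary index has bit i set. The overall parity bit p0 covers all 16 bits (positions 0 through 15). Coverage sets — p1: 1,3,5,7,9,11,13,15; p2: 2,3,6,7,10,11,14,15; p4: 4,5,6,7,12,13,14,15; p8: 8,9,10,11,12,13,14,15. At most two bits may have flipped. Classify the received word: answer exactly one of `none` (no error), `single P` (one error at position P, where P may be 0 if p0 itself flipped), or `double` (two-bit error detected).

s1: b1⊕b3⊕b5⊕b7⊕b9⊕b11⊕b13⊕b15 = 1⊕1⊕1⊕1⊕0⊕1⊕1⊕0 = 0
s2: b2⊕b3⊕b6⊕b7⊕b10⊕b11⊕b14⊕b15 = 1⊕1⊕1⊕1⊕0⊕1⊕1⊕0 = 0
s4: b4⊕b5⊕b6⊕b7⊕b12⊕b13⊕b14⊕b15 = 1⊕1⊕1⊕1⊕0⊕1⊕1⊕0 = 0
s8: b8⊕b9⊕b10⊕b11⊕b12⊕b13⊕b14⊕b15 = 1⊕0⊕0⊕1⊕0⊕1⊕1⊕0 = 0
Syndrome (s8...s1) = 0000 → position 0 (no error).
Overall parity (XOR of all 16 bits, including p0): 0⊕1⊕1⊕1⊕1⊕1⊕1⊕1⊕1⊕0⊕0⊕1⊕0⊕1⊕1⊕0 = 1
Overall=1, syndrome position=0 → single-bit error at position 0.

single 0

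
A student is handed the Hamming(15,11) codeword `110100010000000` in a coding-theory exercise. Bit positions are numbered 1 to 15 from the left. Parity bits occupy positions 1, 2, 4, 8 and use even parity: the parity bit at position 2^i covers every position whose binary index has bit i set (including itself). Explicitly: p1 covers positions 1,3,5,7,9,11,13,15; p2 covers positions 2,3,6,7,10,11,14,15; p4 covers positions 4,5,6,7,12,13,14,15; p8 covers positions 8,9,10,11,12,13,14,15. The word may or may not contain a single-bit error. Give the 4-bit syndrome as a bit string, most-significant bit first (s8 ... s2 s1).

s1: b1⊕b3⊕b5⊕b7⊕b9⊕b11⊕b13⊕b15 = 1⊕0⊕0⊕0⊕0⊕0⊕0⊕0 = 1
s2: b2⊕b3⊕b6⊕b7⊕b10⊕b11⊕b14⊕b15 = 1⊕0⊕0⊕0⊕0⊕0⊕0⊕0 = 1
s4: b4⊕b5⊕b6⊕b7⊕b12⊕b13⊕b14⊕b15 = 1⊕0⊕0⊕0⊕0⊕0⊕0⊕0 = 1
s8: b8⊕b9⊕b10⊕b11⊕b12⊕b13⊕b14⊕b15 = 1⊕0⊕0⊕0⊕0⊕0⊕0⊕0 = 1
Syndrome (s8...s1) = 1111 → position 15.

1111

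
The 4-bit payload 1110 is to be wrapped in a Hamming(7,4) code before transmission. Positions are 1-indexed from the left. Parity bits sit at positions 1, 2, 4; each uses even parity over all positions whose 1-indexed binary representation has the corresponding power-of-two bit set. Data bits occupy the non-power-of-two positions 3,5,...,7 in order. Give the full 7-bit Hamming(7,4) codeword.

0010110

Place data bits at non-power-of-two positions: b3=1, b5=1, b6=1, b7=0.
p1 = XOR of data positions {3,5,7} = 1⊕1⊕0 = 0
p2 = XOR of data positions {3,6,7} = 1⊕1⊕0 = 0
p4 = XOR of data positions {5,6,7} = 1⊕1⊕0 = 0
Codeword b1..b7 = 0010110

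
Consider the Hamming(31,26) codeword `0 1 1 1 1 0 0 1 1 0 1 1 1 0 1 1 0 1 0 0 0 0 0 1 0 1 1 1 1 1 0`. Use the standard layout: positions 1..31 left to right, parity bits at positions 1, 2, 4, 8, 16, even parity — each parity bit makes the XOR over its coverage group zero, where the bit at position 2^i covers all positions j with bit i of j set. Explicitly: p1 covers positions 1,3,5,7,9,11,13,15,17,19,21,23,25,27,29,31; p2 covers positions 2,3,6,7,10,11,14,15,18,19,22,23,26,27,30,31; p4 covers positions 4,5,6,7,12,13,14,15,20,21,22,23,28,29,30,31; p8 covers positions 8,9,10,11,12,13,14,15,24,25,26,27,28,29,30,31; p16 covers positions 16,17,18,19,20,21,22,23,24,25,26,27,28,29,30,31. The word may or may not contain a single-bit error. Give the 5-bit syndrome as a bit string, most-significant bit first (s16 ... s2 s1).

s1: b1⊕b3⊕b5⊕b7⊕b9⊕b11⊕b13⊕b15⊕b17⊕b19⊕b21⊕b23⊕b25⊕b27⊕b29⊕b31 = 0⊕1⊕1⊕0⊕1⊕1⊕1⊕1⊕0⊕0⊕0⊕0⊕0⊕1⊕1⊕0 = 0
s2: b2⊕b3⊕b6⊕b7⊕b10⊕b11⊕b14⊕b15⊕b18⊕b19⊕b22⊕b23⊕b26⊕b27⊕b30⊕b31 = 1⊕1⊕0⊕0⊕0⊕1⊕0⊕1⊕1⊕0⊕0⊕0⊕1⊕1⊕1⊕0 = 0
s4: b4⊕b5⊕b6⊕b7⊕b12⊕b13⊕b14⊕b15⊕b20⊕b21⊕b22⊕b23⊕b28⊕b29⊕b30⊕b31 = 1⊕1⊕0⊕0⊕1⊕1⊕0⊕1⊕0⊕0⊕0⊕0⊕1⊕1⊕1⊕0 = 0
s8: b8⊕b9⊕b10⊕b11⊕b12⊕b13⊕b14⊕b15⊕b24⊕b25⊕b26⊕b27⊕b28⊕b29⊕b30⊕b31 = 1⊕1⊕0⊕1⊕1⊕1⊕0⊕1⊕1⊕0⊕1⊕1⊕1⊕1⊕1⊕0 = 0
s16: b16⊕b17⊕b18⊕b19⊕b20⊕b21⊕b22⊕b23⊕b24⊕b25⊕b26⊕b27⊕b28⊕b29⊕b30⊕b31 = 1⊕0⊕1⊕0⊕0⊕0⊕0⊕0⊕1⊕0⊕1⊕1⊕1⊕1⊕1⊕0 = 0
Syndrome (s16...s1) = 00000 → position 0 (no error).

00000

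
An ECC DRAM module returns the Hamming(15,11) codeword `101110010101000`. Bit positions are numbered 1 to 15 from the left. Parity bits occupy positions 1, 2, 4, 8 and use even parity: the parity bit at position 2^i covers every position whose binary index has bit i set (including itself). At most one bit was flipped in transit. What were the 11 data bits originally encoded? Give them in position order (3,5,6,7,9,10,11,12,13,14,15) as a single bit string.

s1: b1⊕b3⊕b5⊕b7⊕b9⊕b11⊕b13⊕b15 = 1⊕1⊕1⊕0⊕0⊕0⊕0⊕0 = 1
s2: b2⊕b3⊕b6⊕b7⊕b10⊕b11⊕b14⊕b15 = 0⊕1⊕0⊕0⊕1⊕0⊕0⊕0 = 0
s4: b4⊕b5⊕b6⊕b7⊕b12⊕b13⊕b14⊕b15 = 1⊕1⊕0⊕0⊕1⊕0⊕0⊕0 = 1
s8: b8⊕b9⊕b10⊕b11⊕b12⊕b13⊕b14⊕b15 = 1⊕0⊕1⊕0⊕1⊕0⊕0⊕0 = 1
Syndrome (s8...s1) = 1101 → position 13.
Flip bit 13: corrected codeword = 101110010101100
Data bits at positions 3,5,6,7,9,10,11,12,13,14,15: 11000101100

11000101100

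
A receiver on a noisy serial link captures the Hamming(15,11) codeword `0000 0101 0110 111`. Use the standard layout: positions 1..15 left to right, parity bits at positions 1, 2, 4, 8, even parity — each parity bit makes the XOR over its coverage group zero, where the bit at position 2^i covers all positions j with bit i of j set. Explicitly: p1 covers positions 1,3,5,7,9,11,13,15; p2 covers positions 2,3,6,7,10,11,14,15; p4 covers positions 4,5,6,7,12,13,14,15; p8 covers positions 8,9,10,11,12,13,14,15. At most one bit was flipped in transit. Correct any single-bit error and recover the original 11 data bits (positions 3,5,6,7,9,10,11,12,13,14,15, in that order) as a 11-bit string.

10100110111

s1: b1⊕b3⊕b5⊕b7⊕b9⊕b11⊕b13⊕b15 = 0⊕0⊕0⊕0⊕0⊕1⊕1⊕1 = 1
s2: b2⊕b3⊕b6⊕b7⊕b10⊕b11⊕b14⊕b15 = 0⊕0⊕1⊕0⊕1⊕1⊕1⊕1 = 1
s4: b4⊕b5⊕b6⊕b7⊕b12⊕b13⊕b14⊕b15 = 0⊕0⊕1⊕0⊕0⊕1⊕1⊕1 = 0
s8: b8⊕b9⊕b10⊕b11⊕b12⊕b13⊕b14⊕b15 = 1⊕0⊕1⊕1⊕0⊕1⊕1⊕1 = 0
Syndrome (s8...s1) = 0011 → position 3.
Flip bit 3: corrected codeword = 001001010110111
Data bits at positions 3,5,6,7,9,10,11,12,13,14,15: 10100110111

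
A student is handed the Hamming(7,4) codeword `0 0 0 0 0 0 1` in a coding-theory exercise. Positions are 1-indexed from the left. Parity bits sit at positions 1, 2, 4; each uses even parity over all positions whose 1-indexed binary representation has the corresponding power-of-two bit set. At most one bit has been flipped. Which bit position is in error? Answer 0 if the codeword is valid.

s1: b1⊕b3⊕b5⊕b7 = 0⊕0⊕0⊕1 = 1
s2: b2⊕b3⊕b6⊕b7 = 0⊕0⊕0⊕1 = 1
s4: b4⊕b5⊕b6⊕b7 = 0⊕0⊕0⊕1 = 1
Syndrome (s4...s1) = 111 → position 7.

7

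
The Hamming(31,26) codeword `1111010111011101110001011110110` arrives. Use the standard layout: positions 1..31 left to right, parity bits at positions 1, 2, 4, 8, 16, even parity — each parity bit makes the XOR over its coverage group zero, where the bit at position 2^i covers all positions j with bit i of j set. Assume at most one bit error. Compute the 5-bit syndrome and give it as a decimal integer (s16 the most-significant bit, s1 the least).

s1: b1⊕b3⊕b5⊕b7⊕b9⊕b11⊕b13⊕b15⊕b17⊕b19⊕b21⊕b23⊕b25⊕b27⊕b29⊕b31 = 1⊕1⊕0⊕0⊕1⊕0⊕1⊕0⊕1⊕0⊕0⊕0⊕1⊕1⊕1⊕0 = 0
s2: b2⊕b3⊕b6⊕b7⊕b10⊕b11⊕b14⊕b15⊕b18⊕b19⊕b22⊕b23⊕b26⊕b27⊕b30⊕b31 = 1⊕1⊕1⊕0⊕1⊕0⊕1⊕0⊕1⊕0⊕1⊕0⊕1⊕1⊕1⊕0 = 0
s4: b4⊕b5⊕b6⊕b7⊕b12⊕b13⊕b14⊕b15⊕b20⊕b21⊕b22⊕b23⊕b28⊕b29⊕b30⊕b31 = 1⊕0⊕1⊕0⊕1⊕1⊕1⊕0⊕0⊕0⊕1⊕0⊕0⊕1⊕1⊕0 = 0
s8: b8⊕b9⊕b10⊕b11⊕b12⊕b13⊕b14⊕b15⊕b24⊕b25⊕b26⊕b27⊕b28⊕b29⊕b30⊕b31 = 1⊕1⊕1⊕0⊕1⊕1⊕1⊕0⊕1⊕1⊕1⊕1⊕0⊕1⊕1⊕0 = 0
s16: b16⊕b17⊕b18⊕b19⊕b20⊕b21⊕b22⊕b23⊕b24⊕b25⊕b26⊕b27⊕b28⊕b29⊕b30⊕b31 = 1⊕1⊕1⊕0⊕0⊕0⊕1⊕0⊕1⊕1⊕1⊕1⊕0⊕1⊕1⊕0 = 0
Syndrome (s16...s1) = 00000 → position 0 (no error).

0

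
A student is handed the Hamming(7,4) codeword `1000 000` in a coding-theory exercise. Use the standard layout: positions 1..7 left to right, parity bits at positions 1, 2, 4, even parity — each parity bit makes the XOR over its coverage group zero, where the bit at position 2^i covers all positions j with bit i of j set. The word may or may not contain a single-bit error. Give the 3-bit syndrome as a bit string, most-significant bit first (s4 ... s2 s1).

s1: b1⊕b3⊕b5⊕b7 = 1⊕0⊕0⊕0 = 1
s2: b2⊕b3⊕b6⊕b7 = 0⊕0⊕0⊕0 = 0
s4: b4⊕b5⊕b6⊕b7 = 0⊕0⊕0⊕0 = 0
Syndrome (s4...s1) = 001 → position 1.

001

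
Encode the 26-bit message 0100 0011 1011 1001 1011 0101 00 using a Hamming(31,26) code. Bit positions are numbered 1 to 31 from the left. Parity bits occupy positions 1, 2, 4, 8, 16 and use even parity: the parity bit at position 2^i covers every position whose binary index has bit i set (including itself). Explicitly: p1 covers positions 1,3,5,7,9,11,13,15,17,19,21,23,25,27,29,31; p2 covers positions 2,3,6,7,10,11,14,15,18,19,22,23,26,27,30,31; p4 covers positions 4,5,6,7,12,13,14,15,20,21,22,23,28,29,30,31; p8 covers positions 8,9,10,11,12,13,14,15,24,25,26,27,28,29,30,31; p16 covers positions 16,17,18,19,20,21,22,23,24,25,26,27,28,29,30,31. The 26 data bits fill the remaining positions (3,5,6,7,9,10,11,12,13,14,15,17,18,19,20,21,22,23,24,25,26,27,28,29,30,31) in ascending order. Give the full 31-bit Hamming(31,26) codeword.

1101100000111010110011011010100

Place data bits at non-power-of-two positions: b3=0, b5=1, b6=0, b7=0, b9=0, b10=0, b11=1, b12=1, b13=1, b14=0, b15=1, b17=1, b18=1, b19=0, b20=0, b21=1, b22=1, b23=0, b24=1, b25=1, b26=0, b27=1, b28=0, b29=1, b30=0, b31=0.
p1 = XOR of data positions {3,5,7,9,11,13,15,17,19,21,23,25,27,29,31} = 0⊕1⊕0⊕0⊕1⊕1⊕1⊕1⊕0⊕1⊕0⊕1⊕1⊕1⊕0 = 1
p2 = XOR of data positions {3,6,7,10,11,14,15,18,19,22,23,26,27,30,31} = 0⊕0⊕0⊕0⊕1⊕0⊕1⊕1⊕0⊕1⊕0⊕0⊕1⊕0⊕0 = 1
p4 = XOR of data positions {5,6,7,12,13,14,15,20,21,22,23,28,29,30,31} = 1⊕0⊕0⊕1⊕1⊕0⊕1⊕0⊕1⊕1⊕0⊕0⊕1⊕0⊕0 = 1
p8 = XOR of data positions {9,10,11,12,13,14,15,24,25,26,27,28,29,30,31} = 0⊕0⊕1⊕1⊕1⊕0⊕1⊕1⊕1⊕0⊕1⊕0⊕1⊕0⊕0 = 0
p16 = XOR of data positions {17,18,19,20,21,22,23,24,25,26,27,28,29,30,31} = 1⊕1⊕0⊕0⊕1⊕1⊕0⊕1⊕1⊕0⊕1⊕0⊕1⊕0⊕0 = 0
Codeword b1..b31 = 1101100000111010110011011010100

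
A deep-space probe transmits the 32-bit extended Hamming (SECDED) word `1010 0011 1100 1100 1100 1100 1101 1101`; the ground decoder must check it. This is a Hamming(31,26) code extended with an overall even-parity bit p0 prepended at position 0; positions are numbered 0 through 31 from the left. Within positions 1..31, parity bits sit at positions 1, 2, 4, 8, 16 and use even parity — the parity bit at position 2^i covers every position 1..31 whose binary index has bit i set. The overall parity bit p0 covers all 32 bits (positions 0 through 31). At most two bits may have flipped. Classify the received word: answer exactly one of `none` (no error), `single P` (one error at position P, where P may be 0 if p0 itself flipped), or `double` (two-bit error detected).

s1: b1⊕b3⊕b5⊕b7⊕b9⊕b11⊕b13⊕b15⊕b17⊕b19⊕b21⊕b23⊕b25⊕b27⊕b29⊕b31 = 0⊕0⊕0⊕1⊕1⊕0⊕1⊕0⊕1⊕0⊕1⊕0⊕1⊕1⊕1⊕1 = 1
s2: b2⊕b3⊕b6⊕b7⊕b10⊕b11⊕b14⊕b15⊕b18⊕b19⊕b22⊕b23⊕b26⊕b27⊕b30⊕b31 = 1⊕0⊕1⊕1⊕0⊕0⊕0⊕0⊕0⊕0⊕0⊕0⊕0⊕1⊕0⊕1 = 1
s4: b4⊕b5⊕b6⊕b7⊕b12⊕b13⊕b14⊕b15⊕b20⊕b21⊕b22⊕b23⊕b28⊕b29⊕b30⊕b31 = 0⊕0⊕1⊕1⊕1⊕1⊕0⊕0⊕1⊕1⊕0⊕0⊕1⊕1⊕0⊕1 = 1
s8: b8⊕b9⊕b10⊕b11⊕b12⊕b13⊕b14⊕b15⊕b24⊕b25⊕b26⊕b27⊕b28⊕b29⊕b30⊕b31 = 1⊕1⊕0⊕0⊕1⊕1⊕0⊕0⊕1⊕1⊕0⊕1⊕1⊕1⊕0⊕1 = 0
s16: b16⊕b17⊕b18⊕b19⊕b20⊕b21⊕b22⊕b23⊕b24⊕b25⊕b26⊕b27⊕b28⊕b29⊕b30⊕b31 = 1⊕1⊕0⊕0⊕1⊕1⊕0⊕0⊕1⊕1⊕0⊕1⊕1⊕1⊕0⊕1 = 0
Syndrome (s16...s1) = 00111 → position 7.
Overall parity (XOR of all 32 bits, including p0): 1⊕0⊕1⊕0⊕0⊕0⊕1⊕1⊕1⊕1⊕0⊕0⊕1⊕1⊕0⊕0⊕1⊕1⊕0⊕0⊕1⊕1⊕0⊕0⊕1⊕1⊕0⊕1⊕1⊕1⊕0⊕1 = 0
Overall=0, syndrome position=7 → double-bit error detected (uncorrectable).

double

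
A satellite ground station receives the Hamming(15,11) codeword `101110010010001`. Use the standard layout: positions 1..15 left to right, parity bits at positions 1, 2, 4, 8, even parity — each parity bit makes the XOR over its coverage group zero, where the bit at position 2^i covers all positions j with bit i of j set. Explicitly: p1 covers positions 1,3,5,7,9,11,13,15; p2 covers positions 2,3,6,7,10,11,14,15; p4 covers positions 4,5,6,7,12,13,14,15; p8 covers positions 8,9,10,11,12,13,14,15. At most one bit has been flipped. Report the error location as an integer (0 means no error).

15

s1: b1⊕b3⊕b5⊕b7⊕b9⊕b11⊕b13⊕b15 = 1⊕1⊕1⊕0⊕0⊕1⊕0⊕1 = 1
s2: b2⊕b3⊕b6⊕b7⊕b10⊕b11⊕b14⊕b15 = 0⊕1⊕0⊕0⊕0⊕1⊕0⊕1 = 1
s4: b4⊕b5⊕b6⊕b7⊕b12⊕b13⊕b14⊕b15 = 1⊕1⊕0⊕0⊕0⊕0⊕0⊕1 = 1
s8: b8⊕b9⊕b10⊕b11⊕b12⊕b13⊕b14⊕b15 = 1⊕0⊕0⊕1⊕0⊕0⊕0⊕1 = 1
Syndrome (s8...s1) = 1111 → position 15.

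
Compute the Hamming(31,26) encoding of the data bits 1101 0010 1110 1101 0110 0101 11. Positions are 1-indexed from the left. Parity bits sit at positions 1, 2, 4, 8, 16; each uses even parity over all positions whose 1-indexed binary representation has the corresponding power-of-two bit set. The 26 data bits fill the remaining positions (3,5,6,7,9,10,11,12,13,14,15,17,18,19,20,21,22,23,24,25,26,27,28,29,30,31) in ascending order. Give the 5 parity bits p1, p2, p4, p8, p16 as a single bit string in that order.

Place data bits at non-power-of-two positions: b3=1, b5=1, b6=0, b7=1, b9=0, b10=0, b11=1, b12=0, b13=1, b14=1, b15=1, b17=0, b18=1, b19=1, b20=0, b21=1, b22=0, b23=1, b24=1, b25=0, b26=0, b27=1, b28=0, b29=1, b30=1, b31=1.
p1 = XOR of data positions {3,5,7,9,11,13,15,17,19,21,23,25,27,29,31} = 1⊕1⊕1⊕0⊕1⊕1⊕1⊕0⊕1⊕1⊕1⊕0⊕1⊕1⊕1 = 0
p2 = XOR of data positions {3,6,7,10,11,14,15,18,19,22,23,26,27,30,31} = 1⊕0⊕1⊕0⊕1⊕1⊕1⊕1⊕1⊕0⊕1⊕0⊕1⊕1⊕1 = 1
p4 = XOR of data positions {5,6,7,12,13,14,15,20,21,22,23,28,29,30,31} = 1⊕0⊕1⊕0⊕1⊕1⊕1⊕0⊕1⊕0⊕1⊕0⊕1⊕1⊕1 = 0
p8 = XOR of data positions {9,10,11,12,13,14,15,24,25,26,27,28,29,30,31} = 0⊕0⊕1⊕0⊕1⊕1⊕1⊕1⊕0⊕0⊕1⊕0⊕1⊕1⊕1 = 1
p16 = XOR of data positions {17,18,19,20,21,22,23,24,25,26,27,28,29,30,31} = 0⊕1⊕1⊕0⊕1⊕0⊕1⊕1⊕0⊕0⊕1⊕0⊕1⊕1⊕1 = 1
Parity bits p1,p2,p4,p8,p16 = 01011

01011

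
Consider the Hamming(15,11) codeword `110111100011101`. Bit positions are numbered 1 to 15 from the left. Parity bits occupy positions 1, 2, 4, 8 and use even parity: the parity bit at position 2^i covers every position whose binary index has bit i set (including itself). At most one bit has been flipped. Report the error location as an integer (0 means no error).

s1: b1⊕b3⊕b5⊕b7⊕b9⊕b11⊕b13⊕b15 = 1⊕0⊕1⊕1⊕0⊕1⊕1⊕1 = 0
s2: b2⊕b3⊕b6⊕b7⊕b10⊕b11⊕b14⊕b15 = 1⊕0⊕1⊕1⊕0⊕1⊕0⊕1 = 1
s4: b4⊕b5⊕b6⊕b7⊕b12⊕b13⊕b14⊕b15 = 1⊕1⊕1⊕1⊕1⊕1⊕0⊕1 = 1
s8: b8⊕b9⊕b10⊕b11⊕b12⊕b13⊕b14⊕b15 = 0⊕0⊕0⊕1⊕1⊕1⊕0⊕1 = 0
Syndrome (s8...s1) = 0110 → position 6.

6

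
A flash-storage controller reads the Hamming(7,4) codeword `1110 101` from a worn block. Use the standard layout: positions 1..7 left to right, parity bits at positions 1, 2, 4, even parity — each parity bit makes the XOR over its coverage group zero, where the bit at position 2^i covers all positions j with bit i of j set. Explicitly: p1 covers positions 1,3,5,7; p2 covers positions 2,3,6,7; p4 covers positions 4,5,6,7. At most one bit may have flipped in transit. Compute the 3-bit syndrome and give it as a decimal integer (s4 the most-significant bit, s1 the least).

s1: b1⊕b3⊕b5⊕b7 = 1⊕1⊕1⊕1 = 0
s2: b2⊕b3⊕b6⊕b7 = 1⊕1⊕0⊕1 = 1
s4: b4⊕b5⊕b6⊕b7 = 0⊕1⊕0⊕1 = 0
Syndrome (s4...s1) = 010 → position 2.

2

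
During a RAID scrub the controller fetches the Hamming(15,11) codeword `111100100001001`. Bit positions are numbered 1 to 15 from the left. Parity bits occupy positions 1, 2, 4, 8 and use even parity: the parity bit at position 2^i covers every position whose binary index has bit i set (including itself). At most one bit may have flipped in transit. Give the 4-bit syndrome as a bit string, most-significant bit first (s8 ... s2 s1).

s1: b1⊕b3⊕b5⊕b7⊕b9⊕b11⊕b13⊕b15 = 1⊕1⊕0⊕1⊕0⊕0⊕0⊕1 = 0
s2: b2⊕b3⊕b6⊕b7⊕b10⊕b11⊕b14⊕b15 = 1⊕1⊕0⊕1⊕0⊕0⊕0⊕1 = 0
s4: b4⊕b5⊕b6⊕b7⊕b12⊕b13⊕b14⊕b15 = 1⊕0⊕0⊕1⊕1⊕0⊕0⊕1 = 0
s8: b8⊕b9⊕b10⊕b11⊕b12⊕b13⊕b14⊕b15 = 0⊕0⊕0⊕0⊕1⊕0⊕0⊕1 = 0
Syndrome (s8...s1) = 0000 → position 0 (no error).

0000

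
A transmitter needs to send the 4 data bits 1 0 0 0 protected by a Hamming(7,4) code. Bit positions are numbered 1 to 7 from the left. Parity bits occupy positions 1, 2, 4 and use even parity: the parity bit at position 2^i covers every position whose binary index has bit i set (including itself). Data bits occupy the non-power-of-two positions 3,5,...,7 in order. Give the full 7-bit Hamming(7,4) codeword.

Place data bits at non-power-of-two positions: b3=1, b5=0, b6=0, b7=0.
p1 = XOR of data positions {3,5,7} = 1⊕0⊕0 = 1
p2 = XOR of data positions {3,6,7} = 1⊕0⊕0 = 1
p4 = XOR of data positions {5,6,7} = 0⊕0⊕0 = 0
Codeword b1..b7 = 1110000

1110000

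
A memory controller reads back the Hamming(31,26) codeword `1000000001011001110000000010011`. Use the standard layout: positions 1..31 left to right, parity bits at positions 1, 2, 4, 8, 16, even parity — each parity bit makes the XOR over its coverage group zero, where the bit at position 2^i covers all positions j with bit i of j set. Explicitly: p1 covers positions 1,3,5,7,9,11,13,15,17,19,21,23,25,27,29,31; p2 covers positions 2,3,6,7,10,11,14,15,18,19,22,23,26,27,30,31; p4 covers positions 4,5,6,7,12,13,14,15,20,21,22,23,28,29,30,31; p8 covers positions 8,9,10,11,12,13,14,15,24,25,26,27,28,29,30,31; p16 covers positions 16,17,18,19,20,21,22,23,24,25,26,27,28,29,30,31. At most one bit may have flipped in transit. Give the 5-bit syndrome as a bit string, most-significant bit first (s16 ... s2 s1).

00011

s1: b1⊕b3⊕b5⊕b7⊕b9⊕b11⊕b13⊕b15⊕b17⊕b19⊕b21⊕b23⊕b25⊕b27⊕b29⊕b31 = 1⊕0⊕0⊕0⊕0⊕0⊕1⊕0⊕1⊕0⊕0⊕0⊕0⊕1⊕0⊕1 = 1
s2: b2⊕b3⊕b6⊕b7⊕b10⊕b11⊕b14⊕b15⊕b18⊕b19⊕b22⊕b23⊕b26⊕b27⊕b30⊕b31 = 0⊕0⊕0⊕0⊕1⊕0⊕0⊕0⊕1⊕0⊕0⊕0⊕0⊕1⊕1⊕1 = 1
s4: b4⊕b5⊕b6⊕b7⊕b12⊕b13⊕b14⊕b15⊕b20⊕b21⊕b22⊕b23⊕b28⊕b29⊕b30⊕b31 = 0⊕0⊕0⊕0⊕1⊕1⊕0⊕0⊕0⊕0⊕0⊕0⊕0⊕0⊕1⊕1 = 0
s8: b8⊕b9⊕b10⊕b11⊕b12⊕b13⊕b14⊕b15⊕b24⊕b25⊕b26⊕b27⊕b28⊕b29⊕b30⊕b31 = 0⊕0⊕1⊕0⊕1⊕1⊕0⊕0⊕0⊕0⊕0⊕1⊕0⊕0⊕1⊕1 = 0
s16: b16⊕b17⊕b18⊕b19⊕b20⊕b21⊕b22⊕b23⊕b24⊕b25⊕b26⊕b27⊕b28⊕b29⊕b30⊕b31 = 1⊕1⊕1⊕0⊕0⊕0⊕0⊕0⊕0⊕0⊕0⊕1⊕0⊕0⊕1⊕1 = 0
Syndrome (s16...s1) = 00011 → position 3.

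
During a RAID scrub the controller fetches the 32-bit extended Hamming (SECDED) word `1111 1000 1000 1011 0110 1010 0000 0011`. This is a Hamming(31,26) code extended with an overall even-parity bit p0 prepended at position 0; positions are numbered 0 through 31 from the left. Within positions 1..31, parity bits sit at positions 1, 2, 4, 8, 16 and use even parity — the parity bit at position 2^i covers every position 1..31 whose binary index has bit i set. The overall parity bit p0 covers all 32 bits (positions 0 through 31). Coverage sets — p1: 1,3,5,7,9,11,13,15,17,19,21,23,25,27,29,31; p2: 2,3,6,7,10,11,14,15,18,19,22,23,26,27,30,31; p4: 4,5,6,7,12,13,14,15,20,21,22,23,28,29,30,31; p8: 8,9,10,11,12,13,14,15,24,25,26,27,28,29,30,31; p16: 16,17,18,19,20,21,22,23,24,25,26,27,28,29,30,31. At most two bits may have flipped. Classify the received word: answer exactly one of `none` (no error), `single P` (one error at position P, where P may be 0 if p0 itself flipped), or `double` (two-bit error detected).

single 1

s1: b1⊕b3⊕b5⊕b7⊕b9⊕b11⊕b13⊕b15⊕b17⊕b19⊕b21⊕b23⊕b25⊕b27⊕b29⊕b31 = 1⊕1⊕0⊕0⊕0⊕0⊕0⊕1⊕1⊕0⊕0⊕0⊕0⊕0⊕0⊕1 = 1
s2: b2⊕b3⊕b6⊕b7⊕b10⊕b11⊕b14⊕b15⊕b18⊕b19⊕b22⊕b23⊕b26⊕b27⊕b30⊕b31 = 1⊕1⊕0⊕0⊕0⊕0⊕1⊕1⊕1⊕0⊕1⊕0⊕0⊕0⊕1⊕1 = 0
s4: b4⊕b5⊕b6⊕b7⊕b12⊕b13⊕b14⊕b15⊕b20⊕b21⊕b22⊕b23⊕b28⊕b29⊕b30⊕b31 = 1⊕0⊕0⊕0⊕1⊕0⊕1⊕1⊕1⊕0⊕1⊕0⊕0⊕0⊕1⊕1 = 0
s8: b8⊕b9⊕b10⊕b11⊕b12⊕b13⊕b14⊕b15⊕b24⊕b25⊕b26⊕b27⊕b28⊕b29⊕b30⊕b31 = 1⊕0⊕0⊕0⊕1⊕0⊕1⊕1⊕0⊕0⊕0⊕0⊕0⊕0⊕1⊕1 = 0
s16: b16⊕b17⊕b18⊕b19⊕b20⊕b21⊕b22⊕b23⊕b24⊕b25⊕b26⊕b27⊕b28⊕b29⊕b30⊕b31 = 0⊕1⊕1⊕0⊕1⊕0⊕1⊕0⊕0⊕0⊕0⊕0⊕0⊕0⊕1⊕1 = 0
Syndrome (s16...s1) = 00001 → position 1.
Overall parity (XOR of all 32 bits, including p0): 1⊕1⊕1⊕1⊕1⊕0⊕0⊕0⊕1⊕0⊕0⊕0⊕1⊕0⊕1⊕1⊕0⊕1⊕1⊕0⊕1⊕0⊕1⊕0⊕0⊕0⊕0⊕0⊕0⊕0⊕1⊕1 = 1
Overall=1, syndrome position=1 → single-bit error at position 1.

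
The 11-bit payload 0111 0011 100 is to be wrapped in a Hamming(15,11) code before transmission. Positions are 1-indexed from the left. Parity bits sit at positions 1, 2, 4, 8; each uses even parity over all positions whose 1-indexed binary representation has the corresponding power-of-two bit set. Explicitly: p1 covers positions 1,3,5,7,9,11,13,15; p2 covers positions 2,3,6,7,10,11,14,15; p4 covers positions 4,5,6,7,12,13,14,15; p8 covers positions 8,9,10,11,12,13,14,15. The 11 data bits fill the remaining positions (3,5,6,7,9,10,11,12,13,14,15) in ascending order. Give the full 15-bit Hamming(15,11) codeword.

Place data bits at non-power-of-two positions: b3=0, b5=1, b6=1, b7=1, b9=0, b10=0, b11=1, b12=1, b13=1, b14=0, b15=0.
p1 = XOR of data positions {3,5,7,9,11,13,15} = 0⊕1⊕1⊕0⊕1⊕1⊕0 = 0
p2 = XOR of data positions {3,6,7,10,11,14,15} = 0⊕1⊕1⊕0⊕1⊕0⊕0 = 1
p4 = XOR of data positions {5,6,7,12,13,14,15} = 1⊕1⊕1⊕1⊕1⊕0⊕0 = 1
p8 = XOR of data positions {9,10,11,12,13,14,15} = 0⊕0⊕1⊕1⊕1⊕0⊕0 = 1
Codeword b1..b15 = 010111110011100

010111110011100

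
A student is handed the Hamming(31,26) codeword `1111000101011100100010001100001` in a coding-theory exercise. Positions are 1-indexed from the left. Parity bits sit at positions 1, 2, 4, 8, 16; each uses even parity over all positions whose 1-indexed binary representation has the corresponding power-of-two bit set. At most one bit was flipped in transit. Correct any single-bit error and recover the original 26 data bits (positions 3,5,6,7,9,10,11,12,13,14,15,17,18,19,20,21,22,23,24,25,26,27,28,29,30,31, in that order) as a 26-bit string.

s1: b1⊕b3⊕b5⊕b7⊕b9⊕b11⊕b13⊕b15⊕b17⊕b19⊕b21⊕b23⊕b25⊕b27⊕b29⊕b31 = 1⊕1⊕0⊕0⊕0⊕0⊕1⊕0⊕1⊕0⊕1⊕0⊕1⊕0⊕0⊕1 = 1
s2: b2⊕b3⊕b6⊕b7⊕b10⊕b11⊕b14⊕b15⊕b18⊕b19⊕b22⊕b23⊕b26⊕b27⊕b30⊕b31 = 1⊕1⊕0⊕0⊕1⊕0⊕1⊕0⊕0⊕0⊕0⊕0⊕1⊕0⊕0⊕1 = 0
s4: b4⊕b5⊕b6⊕b7⊕b12⊕b13⊕b14⊕b15⊕b20⊕b21⊕b22⊕b23⊕b28⊕b29⊕b30⊕b31 = 1⊕0⊕0⊕0⊕1⊕1⊕1⊕0⊕0⊕1⊕0⊕0⊕0⊕0⊕0⊕1 = 0
s8: b8⊕b9⊕b10⊕b11⊕b12⊕b13⊕b14⊕b15⊕b24⊕b25⊕b26⊕b27⊕b28⊕b29⊕b30⊕b31 = 1⊕0⊕1⊕0⊕1⊕1⊕1⊕0⊕0⊕1⊕1⊕0⊕0⊕0⊕0⊕1 = 0
s16: b16⊕b17⊕b18⊕b19⊕b20⊕b21⊕b22⊕b23⊕b24⊕b25⊕b26⊕b27⊕b28⊕b29⊕b30⊕b31 = 0⊕1⊕0⊕0⊕0⊕1⊕0⊕0⊕0⊕1⊕1⊕0⊕0⊕0⊕0⊕1 = 1
Syndrome (s16...s1) = 10001 → position 17.
Flip bit 17: corrected codeword = 1111000101011100000010001100001
Data bits at positions 3,5,6,7,9,10,11,12,13,14,15,17,18,19,20,21,22,23,24,25,26,27,28,29,30,31: 10000101110000010001100001

10000101110000010001100001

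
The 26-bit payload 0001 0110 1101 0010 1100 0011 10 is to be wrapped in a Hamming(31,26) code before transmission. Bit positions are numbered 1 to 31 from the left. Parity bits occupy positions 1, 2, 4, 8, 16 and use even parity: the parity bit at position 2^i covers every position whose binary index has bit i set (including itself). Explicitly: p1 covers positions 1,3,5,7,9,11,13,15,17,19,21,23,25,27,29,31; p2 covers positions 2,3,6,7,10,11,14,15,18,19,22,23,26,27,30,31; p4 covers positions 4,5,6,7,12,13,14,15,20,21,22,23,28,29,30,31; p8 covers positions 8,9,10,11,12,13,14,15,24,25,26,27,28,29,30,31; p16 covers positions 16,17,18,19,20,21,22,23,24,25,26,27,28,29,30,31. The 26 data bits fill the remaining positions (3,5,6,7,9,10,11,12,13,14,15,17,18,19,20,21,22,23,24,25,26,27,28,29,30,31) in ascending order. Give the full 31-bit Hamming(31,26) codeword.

Place data bits at non-power-of-two positions: b3=0, b5=0, b6=0, b7=1, b9=0, b10=1, b11=1, b12=0, b13=1, b14=1, b15=0, b17=1, b18=0, b19=0, b20=1, b21=0, b22=1, b23=1, b24=0, b25=0, b26=0, b27=0, b28=1, b29=1, b30=1, b31=0.
p1 = XOR of data positions {3,5,7,9,11,13,15,17,19,21,23,25,27,29,31} = 0⊕0⊕1⊕0⊕1⊕1⊕0⊕1⊕0⊕0⊕1⊕0⊕0⊕1⊕0 = 0
p2 = XOR of data positions {3,6,7,10,11,14,15,18,19,22,23,26,27,30,31} = 0⊕0⊕1⊕1⊕1⊕1⊕0⊕0⊕0⊕1⊕1⊕0⊕0⊕1⊕0 = 1
p4 = XOR of data positions {5,6,7,12,13,14,15,20,21,22,23,28,29,30,31} = 0⊕0⊕1⊕0⊕1⊕1⊕0⊕1⊕0⊕1⊕1⊕1⊕1⊕1⊕0 = 1
p8 = XOR of data positions {9,10,11,12,13,14,15,24,25,26,27,28,29,30,31} = 0⊕1⊕1⊕0⊕1⊕1⊕0⊕0⊕0⊕0⊕0⊕1⊕1⊕1⊕0 = 1
p16 = XOR of data positions {17,18,19,20,21,22,23,24,25,26,27,28,29,30,31} = 1⊕0⊕0⊕1⊕0⊕1⊕1⊕0⊕0⊕0⊕0⊕1⊕1⊕1⊕0 = 1
Codeword b1..b31 = 0101001101101101100101100001110

0101001101101101100101100001110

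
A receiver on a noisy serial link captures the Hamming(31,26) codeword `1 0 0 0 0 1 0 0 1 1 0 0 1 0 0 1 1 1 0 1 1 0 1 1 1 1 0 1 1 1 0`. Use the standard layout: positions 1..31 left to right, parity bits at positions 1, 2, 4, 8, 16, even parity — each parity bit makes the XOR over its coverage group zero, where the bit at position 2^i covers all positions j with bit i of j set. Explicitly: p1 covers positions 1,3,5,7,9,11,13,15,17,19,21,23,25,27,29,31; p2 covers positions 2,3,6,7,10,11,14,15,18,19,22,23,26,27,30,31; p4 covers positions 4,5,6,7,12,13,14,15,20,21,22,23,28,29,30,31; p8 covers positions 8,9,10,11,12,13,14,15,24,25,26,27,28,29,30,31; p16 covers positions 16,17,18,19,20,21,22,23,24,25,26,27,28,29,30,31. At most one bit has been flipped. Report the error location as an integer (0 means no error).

s1: b1⊕b3⊕b5⊕b7⊕b9⊕b11⊕b13⊕b15⊕b17⊕b19⊕b21⊕b23⊕b25⊕b27⊕b29⊕b31 = 1⊕0⊕0⊕0⊕1⊕0⊕1⊕0⊕1⊕0⊕1⊕1⊕1⊕0⊕1⊕0 = 0
s2: b2⊕b3⊕b6⊕b7⊕b10⊕b11⊕b14⊕b15⊕b18⊕b19⊕b22⊕b23⊕b26⊕b27⊕b30⊕b31 = 0⊕0⊕1⊕0⊕1⊕0⊕0⊕0⊕1⊕0⊕0⊕1⊕1⊕0⊕1⊕0 = 0
s4: b4⊕b5⊕b6⊕b7⊕b12⊕b13⊕b14⊕b15⊕b20⊕b21⊕b22⊕b23⊕b28⊕b29⊕b30⊕b31 = 0⊕0⊕1⊕0⊕0⊕1⊕0⊕0⊕1⊕1⊕0⊕1⊕1⊕1⊕1⊕0 = 0
s8: b8⊕b9⊕b10⊕b11⊕b12⊕b13⊕b14⊕b15⊕b24⊕b25⊕b26⊕b27⊕b28⊕b29⊕b30⊕b31 = 0⊕1⊕1⊕0⊕0⊕1⊕0⊕0⊕1⊕1⊕1⊕0⊕1⊕1⊕1⊕0 = 1
s16: b16⊕b17⊕b18⊕b19⊕b20⊕b21⊕b22⊕b23⊕b24⊕b25⊕b26⊕b27⊕b28⊕b29⊕b30⊕b31 = 1⊕1⊕1⊕0⊕1⊕1⊕0⊕1⊕1⊕1⊕1⊕0⊕1⊕1⊕1⊕0 = 0
Syndrome (s16...s1) = 01000 → position 8.

8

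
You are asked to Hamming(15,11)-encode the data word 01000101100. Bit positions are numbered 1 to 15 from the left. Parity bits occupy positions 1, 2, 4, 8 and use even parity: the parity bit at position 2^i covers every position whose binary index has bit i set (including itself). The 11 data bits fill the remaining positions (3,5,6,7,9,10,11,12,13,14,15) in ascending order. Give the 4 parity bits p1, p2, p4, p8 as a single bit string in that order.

0111

Place data bits at non-power-of-two positions: b3=0, b5=1, b6=0, b7=0, b9=0, b10=1, b11=0, b12=1, b13=1, b14=0, b15=0.
p1 = XOR of data positions {3,5,7,9,11,13,15} = 0⊕1⊕0⊕0⊕0⊕1⊕0 = 0
p2 = XOR of data positions {3,6,7,10,11,14,15} = 0⊕0⊕0⊕1⊕0⊕0⊕0 = 1
p4 = XOR of data positions {5,6,7,12,13,14,15} = 1⊕0⊕0⊕1⊕1⊕0⊕0 = 1
p8 = XOR of data positions {9,10,11,12,13,14,15} = 0⊕1⊕0⊕1⊕1⊕0⊕0 = 1
Parity bits p1,p2,p4,p8 = 0111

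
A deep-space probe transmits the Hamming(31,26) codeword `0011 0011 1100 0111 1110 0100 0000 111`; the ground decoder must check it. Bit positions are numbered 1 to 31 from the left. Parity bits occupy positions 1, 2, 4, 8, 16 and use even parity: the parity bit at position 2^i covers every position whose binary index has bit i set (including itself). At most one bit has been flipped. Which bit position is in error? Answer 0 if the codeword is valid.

s1: b1⊕b3⊕b5⊕b7⊕b9⊕b11⊕b13⊕b15⊕b17⊕b19⊕b21⊕b23⊕b25⊕b27⊕b29⊕b31 = 0⊕1⊕0⊕1⊕1⊕0⊕0⊕1⊕1⊕1⊕0⊕0⊕0⊕0⊕1⊕1 = 0
s2: b2⊕b3⊕b6⊕b7⊕b10⊕b11⊕b14⊕b15⊕b18⊕b19⊕b22⊕b23⊕b26⊕b27⊕b30⊕b31 = 0⊕1⊕0⊕1⊕1⊕0⊕1⊕1⊕1⊕1⊕1⊕0⊕0⊕0⊕1⊕1 = 0
s4: b4⊕b5⊕b6⊕b7⊕b12⊕b13⊕b14⊕b15⊕b20⊕b21⊕b22⊕b23⊕b28⊕b29⊕b30⊕b31 = 1⊕0⊕0⊕1⊕0⊕0⊕1⊕1⊕0⊕0⊕1⊕0⊕0⊕1⊕1⊕1 = 0
s8: b8⊕b9⊕b10⊕b11⊕b12⊕b13⊕b14⊕b15⊕b24⊕b25⊕b26⊕b27⊕b28⊕b29⊕b30⊕b31 = 1⊕1⊕1⊕0⊕0⊕0⊕1⊕1⊕0⊕0⊕0⊕0⊕0⊕1⊕1⊕1 = 0
s16: b16⊕b17⊕b18⊕b19⊕b20⊕b21⊕b22⊕b23⊕b24⊕b25⊕b26⊕b27⊕b28⊕b29⊕b30⊕b31 = 1⊕1⊕1⊕1⊕0⊕0⊕1⊕0⊕0⊕0⊕0⊕0⊕0⊕1⊕1⊕1 = 0
Syndrome (s16...s1) = 00000 → position 0 (no error).

0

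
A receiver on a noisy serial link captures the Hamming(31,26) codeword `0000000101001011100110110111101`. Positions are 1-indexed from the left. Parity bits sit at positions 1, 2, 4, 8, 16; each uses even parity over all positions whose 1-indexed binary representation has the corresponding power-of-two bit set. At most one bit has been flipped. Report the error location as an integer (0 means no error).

s1: b1⊕b3⊕b5⊕b7⊕b9⊕b11⊕b13⊕b15⊕b17⊕b19⊕b21⊕b23⊕b25⊕b27⊕b29⊕b31 = 0⊕0⊕0⊕0⊕0⊕0⊕1⊕1⊕1⊕0⊕1⊕1⊕0⊕1⊕1⊕1 = 0
s2: b2⊕b3⊕b6⊕b7⊕b10⊕b11⊕b14⊕b15⊕b18⊕b19⊕b22⊕b23⊕b26⊕b27⊕b30⊕b31 = 0⊕0⊕0⊕0⊕1⊕0⊕0⊕1⊕0⊕0⊕0⊕1⊕1⊕1⊕0⊕1 = 0
s4: b4⊕b5⊕b6⊕b7⊕b12⊕b13⊕b14⊕b15⊕b20⊕b21⊕b22⊕b23⊕b28⊕b29⊕b30⊕b31 = 0⊕0⊕0⊕0⊕0⊕1⊕0⊕1⊕1⊕1⊕0⊕1⊕1⊕1⊕0⊕1 = 0
s8: b8⊕b9⊕b10⊕b11⊕b12⊕b13⊕b14⊕b15⊕b24⊕b25⊕b26⊕b27⊕b28⊕b29⊕b30⊕b31 = 1⊕0⊕1⊕0⊕0⊕1⊕0⊕1⊕1⊕0⊕1⊕1⊕1⊕1⊕0⊕1 = 0
s16: b16⊕b17⊕b18⊕b19⊕b20⊕b21⊕b22⊕b23⊕b24⊕b25⊕b26⊕b27⊕b28⊕b29⊕b30⊕b31 = 1⊕1⊕0⊕0⊕1⊕1⊕0⊕1⊕1⊕0⊕1⊕1⊕1⊕1⊕0⊕1 = 1
Syndrome (s16...s1) = 10000 → position 16.

16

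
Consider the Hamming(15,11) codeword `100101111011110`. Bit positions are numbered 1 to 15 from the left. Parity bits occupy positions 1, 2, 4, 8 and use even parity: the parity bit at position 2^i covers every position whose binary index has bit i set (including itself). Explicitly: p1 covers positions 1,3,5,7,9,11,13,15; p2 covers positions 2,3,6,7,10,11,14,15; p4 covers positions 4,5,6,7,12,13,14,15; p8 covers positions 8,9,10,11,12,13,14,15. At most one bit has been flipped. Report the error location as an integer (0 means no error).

s1: b1⊕b3⊕b5⊕b7⊕b9⊕b11⊕b13⊕b15 = 1⊕0⊕0⊕1⊕1⊕1⊕1⊕0 = 1
s2: b2⊕b3⊕b6⊕b7⊕b10⊕b11⊕b14⊕b15 = 0⊕0⊕1⊕1⊕0⊕1⊕1⊕0 = 0
s4: b4⊕b5⊕b6⊕b7⊕b12⊕b13⊕b14⊕b15 = 1⊕0⊕1⊕1⊕1⊕1⊕1⊕0 = 0
s8: b8⊕b9⊕b10⊕b11⊕b12⊕b13⊕b14⊕b15 = 1⊕1⊕0⊕1⊕1⊕1⊕1⊕0 = 0
Syndrome (s8...s1) = 0001 → position 1.

1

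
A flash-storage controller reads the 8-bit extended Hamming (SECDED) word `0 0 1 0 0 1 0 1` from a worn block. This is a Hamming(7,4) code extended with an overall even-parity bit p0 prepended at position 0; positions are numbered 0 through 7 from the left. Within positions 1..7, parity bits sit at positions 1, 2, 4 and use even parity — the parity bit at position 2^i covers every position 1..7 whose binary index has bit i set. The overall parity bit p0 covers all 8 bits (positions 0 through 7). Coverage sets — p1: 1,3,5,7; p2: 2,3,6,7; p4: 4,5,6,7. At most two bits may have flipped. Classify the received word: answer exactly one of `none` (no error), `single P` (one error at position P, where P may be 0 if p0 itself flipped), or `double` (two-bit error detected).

s1: b1⊕b3⊕b5⊕b7 = 0⊕0⊕1⊕1 = 0
s2: b2⊕b3⊕b6⊕b7 = 1⊕0⊕0⊕1 = 0
s4: b4⊕b5⊕b6⊕b7 = 0⊕1⊕0⊕1 = 0
Syndrome (s4...s1) = 000 → position 0 (no error).
Overall parity (XOR of all 8 bits, including p0): 0⊕0⊕1⊕0⊕0⊕1⊕0⊕1 = 1
Overall=1, syndrome position=0 → single-bit error at position 0.

single 0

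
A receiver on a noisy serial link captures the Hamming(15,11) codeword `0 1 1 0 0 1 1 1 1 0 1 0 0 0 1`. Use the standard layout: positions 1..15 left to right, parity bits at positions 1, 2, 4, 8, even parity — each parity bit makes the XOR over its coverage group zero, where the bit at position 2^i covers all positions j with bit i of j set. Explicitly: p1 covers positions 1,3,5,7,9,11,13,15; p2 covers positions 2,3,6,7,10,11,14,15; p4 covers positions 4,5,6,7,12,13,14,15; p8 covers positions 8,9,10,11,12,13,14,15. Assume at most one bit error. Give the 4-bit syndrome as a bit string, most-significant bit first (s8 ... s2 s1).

0101

s1: b1⊕b3⊕b5⊕b7⊕b9⊕b11⊕b13⊕b15 = 0⊕1⊕0⊕1⊕1⊕1⊕0⊕1 = 1
s2: b2⊕b3⊕b6⊕b7⊕b10⊕b11⊕b14⊕b15 = 1⊕1⊕1⊕1⊕0⊕1⊕0⊕1 = 0
s4: b4⊕b5⊕b6⊕b7⊕b12⊕b13⊕b14⊕b15 = 0⊕0⊕1⊕1⊕0⊕0⊕0⊕1 = 1
s8: b8⊕b9⊕b10⊕b11⊕b12⊕b13⊕b14⊕b15 = 1⊕1⊕0⊕1⊕0⊕0⊕0⊕1 = 0
Syndrome (s8...s1) = 0101 → position 5.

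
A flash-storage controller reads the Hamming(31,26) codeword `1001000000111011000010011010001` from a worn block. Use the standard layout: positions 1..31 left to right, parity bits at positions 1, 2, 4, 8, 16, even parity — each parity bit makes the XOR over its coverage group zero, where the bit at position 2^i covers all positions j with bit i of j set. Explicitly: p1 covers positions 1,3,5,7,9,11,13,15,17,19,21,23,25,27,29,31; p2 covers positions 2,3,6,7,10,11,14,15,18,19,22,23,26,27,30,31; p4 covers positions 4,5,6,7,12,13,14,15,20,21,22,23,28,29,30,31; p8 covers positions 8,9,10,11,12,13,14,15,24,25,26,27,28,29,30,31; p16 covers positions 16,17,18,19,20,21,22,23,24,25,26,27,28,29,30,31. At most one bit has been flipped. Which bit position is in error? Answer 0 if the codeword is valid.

0

s1: b1⊕b3⊕b5⊕b7⊕b9⊕b11⊕b13⊕b15⊕b17⊕b19⊕b21⊕b23⊕b25⊕b27⊕b29⊕b31 = 1⊕0⊕0⊕0⊕0⊕1⊕1⊕1⊕0⊕0⊕1⊕0⊕1⊕1⊕0⊕1 = 0
s2: b2⊕b3⊕b6⊕b7⊕b10⊕b11⊕b14⊕b15⊕b18⊕b19⊕b22⊕b23⊕b26⊕b27⊕b30⊕b31 = 0⊕0⊕0⊕0⊕0⊕1⊕0⊕1⊕0⊕0⊕0⊕0⊕0⊕1⊕0⊕1 = 0
s4: b4⊕b5⊕b6⊕b7⊕b12⊕b13⊕b14⊕b15⊕b20⊕b21⊕b22⊕b23⊕b28⊕b29⊕b30⊕b31 = 1⊕0⊕0⊕0⊕1⊕1⊕0⊕1⊕0⊕1⊕0⊕0⊕0⊕0⊕0⊕1 = 0
s8: b8⊕b9⊕b10⊕b11⊕b12⊕b13⊕b14⊕b15⊕b24⊕b25⊕b26⊕b27⊕b28⊕b29⊕b30⊕b31 = 0⊕0⊕0⊕1⊕1⊕1⊕0⊕1⊕1⊕1⊕0⊕1⊕0⊕0⊕0⊕1 = 0
s16: b16⊕b17⊕b18⊕b19⊕b20⊕b21⊕b22⊕b23⊕b24⊕b25⊕b26⊕b27⊕b28⊕b29⊕b30⊕b31 = 1⊕0⊕0⊕0⊕0⊕1⊕0⊕0⊕1⊕1⊕0⊕1⊕0⊕0⊕0⊕1 = 0
Syndrome (s16...s1) = 00000 → position 0 (no error).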